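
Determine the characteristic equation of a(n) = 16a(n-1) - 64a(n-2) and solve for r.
Substitute a(n) = rⁿ and divide through by rⁿ⁻²: r² - 16r + 64 = 0
Factor: (r - 8)² = 0, so r = 8 (double root).
General solution: a(n) = (A + Bn)·8ⁿ

Characteristic: r² - 16r + 64 = 0, Roots: r = 8 (double root)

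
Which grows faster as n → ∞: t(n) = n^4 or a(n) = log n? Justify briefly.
Comparing growth rates:
Growth-rate hierarchy: log n ≺ any polynomial ≺ any exponential cⁿ (c>1) ≺ n! ≺ nⁿ.
polynomial degree 4 dominates logarithmic asymptotically.

t(n) grows faster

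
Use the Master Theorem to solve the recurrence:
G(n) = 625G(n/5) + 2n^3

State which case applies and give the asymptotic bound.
Master Theorem template: G(n) = a·G(n/b) + f(n).
Here: a=625, b=5, f(n)=2n^3
Compute log_b(a) = log_5(625) = 4.
f(n) = 2n^3 = O(n^(4-ε)) with ε = 1. Case 1: G(n) = Θ(n^log_b(a)) = Θ(n^4).

Case 1: G(n) = Θ(n^4)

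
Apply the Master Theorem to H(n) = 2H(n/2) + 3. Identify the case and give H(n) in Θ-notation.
Master Theorem template: H(n) = a·H(n/b) + f(n).
Here: a=2, b=2, f(n)=3
Compute log_b(a) = log_2(2) = 1.
f(n) = 3 = O(n^(1-ε)) with ε = 1. Case 1: H(n) = Θ(n^log_b(a)) = Θ(n).

Case 1: H(n) = Θ(n)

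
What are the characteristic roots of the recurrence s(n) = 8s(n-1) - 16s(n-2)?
Substitute s(n) = rⁿ and divide through by rⁿ⁻²: r² - 8r + 16 = 0
Factor: (r - 4)² = 0, so r = 4 (double root).
General solution: s(n) = (A + Bn)·4ⁿ

Characteristic: r² - 8r + 16 = 0, Roots: r = 4 (double root)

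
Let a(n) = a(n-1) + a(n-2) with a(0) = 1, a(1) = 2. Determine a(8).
Computing the sequence terms:
1, 2, 3, 5, 8, 13, 21, 34, 55

55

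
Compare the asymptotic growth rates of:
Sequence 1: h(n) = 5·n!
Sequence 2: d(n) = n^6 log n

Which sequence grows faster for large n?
Comparing growth rates:
Growth-rate hierarchy: log n ≺ any polynomial ≺ any exponential cⁿ (c>1) ≺ n! ≺ nⁿ.
factorial dominates polynomial degree 6 (with log factor) asymptotically.

h(n) grows faster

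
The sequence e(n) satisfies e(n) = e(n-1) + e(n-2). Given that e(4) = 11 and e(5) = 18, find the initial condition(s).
Work backwards using e(k) = e(k+2) - e(k+1):
e(3) = e(5) - e(4) = 18 - 11 = 7
e(2) = e(4) - e(3) = 11 - 7 = 4
e(1) = e(3) - e(2) = 7 - 4 = 3
e(0) = e(2) - e(1) = 4 - 3 = 1

e(0) = 1, e(1) = 3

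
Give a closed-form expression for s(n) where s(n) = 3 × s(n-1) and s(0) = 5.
Recurrence: s(n) = 3 × s(n-1), initial: s(0) = 5.
Each term is 3 times the previous, so this is geometric with ratio 3. After n steps: s(n) = s(0)·3ⁿ = 5·3ⁿ.

s(n) = 5·3ⁿ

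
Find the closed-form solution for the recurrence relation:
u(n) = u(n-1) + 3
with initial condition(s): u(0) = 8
Recurrence: u(n) = u(n-1) + 3, initial: u(0) = 8.
Each step adds 3, so u(n) = u(0) + 3n = 3n + 8.

u(n) = 3n + 8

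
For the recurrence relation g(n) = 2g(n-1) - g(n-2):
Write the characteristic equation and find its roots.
Substitute g(n) = rⁿ and divide through by rⁿ⁻²: r² - 2r + 1 = 0
Factor: (r - 1)² = 0, so r = 1 (double root).
General solution: g(n) = (A + Bn)·1ⁿ

Characteristic: r² - 2r + 1 = 0, Roots: r = 1 (double root)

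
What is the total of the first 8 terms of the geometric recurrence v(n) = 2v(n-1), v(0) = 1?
Computing the sequence terms: 1, 2, 4, 8, 16, 32, 64, 128
Adding these values together:

255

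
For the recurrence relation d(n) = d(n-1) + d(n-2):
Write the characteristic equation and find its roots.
Substitute d(n) = rⁿ and divide through by rⁿ⁻²: r² - r - 1 = 0
Discriminant: 1² + 4·1 = 5, not a perfect square, so by the quadratic formula r = (1 ± √5)/2.
General solution: d(n) = A·r₁ⁿ + B·r₂ⁿ where r₁,r₂ = (1 ± √5)/2

Characteristic: r² - r - 1 = 0, Roots: r = (1 ± √5)/2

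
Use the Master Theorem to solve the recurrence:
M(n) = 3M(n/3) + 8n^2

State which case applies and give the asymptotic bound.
Master Theorem template: M(n) = a·M(n/b) + f(n).
Here: a=3, b=3, f(n)=8n^2
Compute log_b(a) = log_3(3) = 1.
f(n) = 8n^2 = Ω(n^(1+ε)) with ε = 1, and the regularity condition holds (a·f(n/b) = (a/b^2)·f(n) with a/b^2 = 3^-1 < 1). Case 3: M(n) = Θ(f(n)) = Θ(n^2).

Case 3: M(n) = Θ(n^2)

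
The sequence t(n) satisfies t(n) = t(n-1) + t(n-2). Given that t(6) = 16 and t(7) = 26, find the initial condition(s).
Work backwards using t(k) = t(k+2) - t(k+1):
t(5) = t(7) - t(6) = 26 - 16 = 10
t(4) = t(6) - t(5) = 16 - 10 = 6
t(3) = t(5) - t(4) = 10 - 6 = 4
t(2) = t(4) - t(3) = 6 - 4 = 2
t(1) = t(3) - t(2) = 4 - 2 = 2
t(0) = t(2) - t(1) = 2 - 2 = 0

t(0) = 0, t(1) = 2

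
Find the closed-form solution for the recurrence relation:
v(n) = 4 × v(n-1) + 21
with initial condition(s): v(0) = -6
Recurrence: v(n) = 4 × v(n-1) + 21, initial: v(0) = -6.
Try v(n) = A·4ⁿ + C. Substituting: A·4ⁿ + C = 4(A·4ⁿ⁻¹ + C) + 21 = A·4ⁿ + 4C + 21, so C = 4C + 21, giving C = -7. Then v(0) = A - 7 = -6 gives A = 1.

v(n) = 4ⁿ - 7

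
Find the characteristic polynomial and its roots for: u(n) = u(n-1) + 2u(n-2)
Substitute u(n) = rⁿ and divide through by rⁿ⁻²: r² - r - 2 = 0
Factor: (r + 1)(r - 2) = 0, so r = -1, 2.
General solution: u(n) = A·(-1)ⁿ + B·2ⁿ

Characteristic: r² - r - 2 = 0, Roots: r = -1, 2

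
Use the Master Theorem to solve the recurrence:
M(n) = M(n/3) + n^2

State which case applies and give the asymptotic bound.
Master Theorem template: M(n) = a·M(n/b) + f(n).
Here: a=1, b=3, f(n)=n^2
Compute log_b(a) = log_3(1) = 0.
f(n) = n^2 = Ω(n^(0+ε)) with ε = 2, and the regularity condition holds (a·f(n/b) = (a/b^2)·f(n) with a/b^2 = 3^-2 < 1). Case 3: M(n) = Θ(f(n)) = Θ(n^2).

Case 3: M(n) = Θ(n^2)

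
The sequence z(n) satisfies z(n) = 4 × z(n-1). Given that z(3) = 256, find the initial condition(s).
In general z(n) = 4ⁿ · z(0). At n = 3: z(0) = z(3) / 4^3 = 256 / 64 = 4.

z(0) = 4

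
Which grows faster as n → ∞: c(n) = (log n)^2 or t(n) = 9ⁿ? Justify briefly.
Comparing growth rates:
Growth-rate hierarchy: log n ≺ any polynomial ≺ any exponential cⁿ (c>1) ≺ n! ≺ nⁿ.
exponential base 9 dominates polylogarithmic (log n)^2 asymptotically.

t(n) grows faster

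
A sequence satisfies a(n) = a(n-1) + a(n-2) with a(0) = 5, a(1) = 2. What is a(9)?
Computing the sequence terms:
5, 2, 7, 9, 16, 25, 41, 66, 107, 173

173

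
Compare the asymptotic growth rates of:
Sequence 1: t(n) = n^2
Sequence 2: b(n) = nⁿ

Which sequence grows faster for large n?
Comparing growth rates:
Growth-rate hierarchy: log n ≺ any polynomial ≺ any exponential cⁿ (c>1) ≺ n! ≺ nⁿ.
super-exponential nⁿ dominates polynomial degree 2 asymptotically.

b(n) grows faster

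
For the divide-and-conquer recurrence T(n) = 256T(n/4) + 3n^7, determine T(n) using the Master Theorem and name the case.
Master Theorem template: T(n) = a·T(n/b) + f(n).
Here: a=256, b=4, f(n)=3n^7
Compute log_b(a) = log_4(256) = 4.
f(n) = 3n^7 = Ω(n^(4+ε)) with ε = 3, and the regularity condition holds (a·f(n/b) = (a/b^7)·f(n) with a/b^7 = 4^-3 < 1). Case 3: T(n) = Θ(f(n)) = Θ(n^7).

Case 3: T(n) = Θ(n^7)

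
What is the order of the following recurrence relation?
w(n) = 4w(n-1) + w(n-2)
The order is the largest lag k for which w(n-k) appears. Here the deepest term is w(n-2), so the order is 2.

Order 2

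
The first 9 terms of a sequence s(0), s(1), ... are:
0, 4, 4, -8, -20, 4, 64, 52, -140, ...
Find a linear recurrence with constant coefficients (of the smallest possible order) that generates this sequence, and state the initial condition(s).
Look for the lowest-order linear relation among consecutive terms.
Observation: s(n) - 1·s(n-1) - (-3)·s(n-2) = 0 holds for the shown terms, and no order-1 relation s(n) = α·s(n-1) + β fits.
Check at n=3: 1·4 + (-3)·4 = -8. ✓

s(n) = s(n-1) - 3s(n-2), s(0) = 0, s(1) = 4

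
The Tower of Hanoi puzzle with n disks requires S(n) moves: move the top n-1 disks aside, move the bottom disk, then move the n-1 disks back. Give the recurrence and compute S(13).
Moving n disks = move the top n-1 disks aside (S(n-1) moves) + move the largest disk (1 move) + move the n-1 disks back on top (S(n-1) moves), so S(n) = 2S(n-1) + 1, with S(1) = 1 (a single disk takes one move).
First terms: 1, 3, 7, 15, 31, 63, … — each is one less than a power of 2. Indeed S(n) + 1 = 2(S(n-1) + 1) with S(1) + 1 = 2, so S(n) + 1 = 2ⁿ and S(n) = 2ⁿ - 1.
Hence S(13) = 2^13 - 1 = 8192 - 1 = 8191.

S(n) = 2S(n-1) + 1, S(1) = 1; S(13) = 8191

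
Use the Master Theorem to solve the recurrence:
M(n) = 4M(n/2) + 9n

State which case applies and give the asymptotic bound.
Master Theorem template: M(n) = a·M(n/b) + f(n).
Here: a=4, b=2, f(n)=9n
Compute log_b(a) = log_2(4) = 2.
f(n) = 9n = O(n^(2-ε)) with ε = 1. Case 1: M(n) = Θ(n^log_b(a)) = Θ(n^2).

Case 1: M(n) = Θ(n^2)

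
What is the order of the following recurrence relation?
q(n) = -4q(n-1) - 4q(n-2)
The order is the largest lag k for which q(n-k) appears. Here the deepest term is q(n-2), so the order is 2.

Order 2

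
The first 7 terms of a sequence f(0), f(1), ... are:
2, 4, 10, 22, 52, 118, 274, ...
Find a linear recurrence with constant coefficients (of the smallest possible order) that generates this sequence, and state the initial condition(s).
Look for the lowest-order linear relation among consecutive terms.
Observation: f(n) - 1·f(n-1) - (3)·f(n-2) = 0 holds for the shown terms, and no order-1 relation f(n) = α·f(n-1) + β fits.
Check at n=3: 1·10 + (3)·4 = 22. ✓

f(n) = f(n-1) + 3f(n-2), f(0) = 2, f(1) = 4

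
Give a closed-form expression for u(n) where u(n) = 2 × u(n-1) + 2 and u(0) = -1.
Recurrence: u(n) = 2 × u(n-1) + 2, initial: u(0) = -1.
Try u(n) = A·2ⁿ + C. Substituting: A·2ⁿ + C = 2(A·2ⁿ⁻¹ + C) + 2 = A·2ⁿ + 2C + 2, so C = 2C + 2, giving C = -2. Then u(0) = A - 2 = -1 gives A = 1.

u(n) = 2ⁿ - 2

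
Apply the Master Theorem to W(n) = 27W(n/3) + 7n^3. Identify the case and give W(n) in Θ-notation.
Master Theorem template: W(n) = a·W(n/b) + f(n).
Here: a=27, b=3, f(n)=7n^3
Compute log_b(a) = log_3(27) = 3.
f(n) = 7n^3 = Θ(n^3). Case 2: W(n) = Θ(n^3 log n).

Case 2: W(n) = Θ(n^3 log n)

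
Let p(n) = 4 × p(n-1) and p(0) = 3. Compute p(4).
Computing step by step:
p(0) = 3
p(1) = 4 × 3 = 12
p(2) = 4 × 12 = 48
p(3) = 4 × 48 = 192
p(4) = 4 × 192 = 768

768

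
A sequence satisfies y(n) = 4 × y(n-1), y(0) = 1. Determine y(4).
Computing step by step:
y(0) = 1
y(1) = 4 × 1 = 4
y(2) = 4 × 4 = 16
y(3) = 4 × 16 = 64
y(4) = 4 × 64 = 256

256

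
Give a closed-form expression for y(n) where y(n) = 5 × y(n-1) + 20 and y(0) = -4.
Recurrence: y(n) = 5 × y(n-1) + 20, initial: y(0) = -4.
Try y(n) = A·5ⁿ + C. Substituting: A·5ⁿ + C = 5(A·5ⁿ⁻¹ + C) + 20 = A·5ⁿ + 5C + 20, so C = 5C + 20, giving C = -5. Then y(0) = A - 5 = -4 gives A = 1.

y(n) = 5ⁿ - 5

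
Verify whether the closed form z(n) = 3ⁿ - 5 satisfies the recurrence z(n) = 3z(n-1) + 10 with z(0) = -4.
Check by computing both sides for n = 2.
From the recurrence with z(0) = -4:
  z(0) = -4, z(1) = -2, z(2) = 4
  so the recurrence gives z(2) = 4.
From the proposed closed form z(n) = 3ⁿ - 5:
  z(2) = 4.
Both sides give 4 at n = 2, and the initial condition(s) match, so the closed form is consistent.

Yes, the closed form is correct.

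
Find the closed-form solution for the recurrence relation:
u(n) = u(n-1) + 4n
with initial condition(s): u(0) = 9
Recurrence: u(n) = u(n-1) + 4n, initial: u(0) = 9.
Telescoping: u(n) = u(0) + 4·Σᵢ₌₁ⁿ i = 9 + 4·n(n+1)/2.

u(n) = 4·n(n+1)/2 + 9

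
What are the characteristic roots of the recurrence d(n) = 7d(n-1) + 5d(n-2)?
Substitute d(n) = rⁿ and divide through by rⁿ⁻²: r² - 7r - 5 = 0
Discriminant: 7² + 4·5 = 69, not a perfect square, so by the quadratic formula r = (7 ± √69)/2.
General solution: d(n) = A·r₁ⁿ + B·r₂ⁿ where r₁,r₂ = (7 ± √69)/2

Characteristic: r² - 7r - 5 = 0, Roots: r = (7 ± √69)/2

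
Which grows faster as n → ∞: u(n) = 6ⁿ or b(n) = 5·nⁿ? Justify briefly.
Comparing growth rates:
Growth-rate hierarchy: log n ≺ any polynomial ≺ any exponential cⁿ (c>1) ≺ n! ≺ nⁿ.
super-exponential nⁿ dominates exponential base 6 asymptotically.

b(n) grows faster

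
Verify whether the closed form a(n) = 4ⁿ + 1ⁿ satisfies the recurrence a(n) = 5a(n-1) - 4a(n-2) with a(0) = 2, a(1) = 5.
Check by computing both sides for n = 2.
From the recurrence with a(0) = 2, a(1) = 5:
  a(0) = 2, a(1) = 5, a(2) = 17
  so the recurrence gives a(2) = 17.
From the proposed closed form a(n) = 4ⁿ + 1ⁿ:
  a(2) = 17.
Both sides give 17 at n = 2, and the initial condition(s) match, so the closed form is consistent.

Yes, the closed form is correct.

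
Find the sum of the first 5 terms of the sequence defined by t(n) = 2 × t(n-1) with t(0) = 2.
Computing the sequence terms: 2, 4, 8, 16, 32
Adding these values together:

62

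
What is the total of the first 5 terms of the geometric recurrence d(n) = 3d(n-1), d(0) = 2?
Computing the sequence terms: 2, 6, 18, 54, 162
Adding these values together:

242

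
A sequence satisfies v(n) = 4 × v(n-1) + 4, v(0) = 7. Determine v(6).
Computing step by step:
v(0) = 7
v(1) = 4 × 7 + 4 = 32
v(2) = 4 × 32 + 4 = 132
v(3) = 4 × 132 + 4 = 532
v(4) = 4 × 532 + 4 = 2132
v(5) = 4 × 2132 + 4 = 8532
v(6) = 4 × 8532 + 4 = 34132

34132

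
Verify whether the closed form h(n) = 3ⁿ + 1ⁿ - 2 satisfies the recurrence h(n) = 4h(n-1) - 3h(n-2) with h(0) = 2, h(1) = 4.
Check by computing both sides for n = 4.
From the recurrence with h(0) = 2, h(1) = 4:
  h(0) = 2, h(1) = 4, h(2) = 10, h(3) = 28, h(4) = 82
  so the recurrence gives h(4) = 82.
From the proposed closed form h(n) = 3ⁿ + 1ⁿ - 2:
  h(4) = 80.
The recurrence gives 82 but the closed form gives 80, so the closed form does not satisfy the recurrence.

No, the closed form is incorrect.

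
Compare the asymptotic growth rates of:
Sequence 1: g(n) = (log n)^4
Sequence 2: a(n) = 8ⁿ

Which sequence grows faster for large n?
Comparing growth rates:
Growth-rate hierarchy: log n ≺ any polynomial ≺ any exponential cⁿ (c>1) ≺ n! ≺ nⁿ.
exponential base 8 dominates polylogarithmic (log n)^4 asymptotically.

a(n) grows faster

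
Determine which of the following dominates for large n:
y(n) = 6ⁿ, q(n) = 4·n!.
Comparing growth rates:
Growth-rate hierarchy: log n ≺ any polynomial ≺ any exponential cⁿ (c>1) ≺ n! ≺ nⁿ.
factorial dominates exponential base 6 asymptotically.

q(n) grows faster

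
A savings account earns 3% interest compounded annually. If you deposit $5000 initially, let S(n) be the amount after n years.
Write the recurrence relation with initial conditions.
Each year the balance grows by 3%, i.e. is multiplied by 1 + 3/100 = 1.03, so S(n) = 1.03 × S(n-1). The initial deposit gives S(0) = 5000.
Unrolling gives the closed form S(n) = 5000 × (1.03)ⁿ.

S(n) = 1.03 × S(n-1), S(0) = 5000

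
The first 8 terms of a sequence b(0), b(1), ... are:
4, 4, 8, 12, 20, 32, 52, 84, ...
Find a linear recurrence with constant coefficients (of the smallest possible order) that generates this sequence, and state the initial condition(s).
Look for the lowest-order linear relation among consecutive terms.
Observation: b(n) - 1·b(n-1) - (1)·b(n-2) = 0 holds for the shown terms, and no order-1 relation b(n) = α·b(n-1) + β fits.
Check at n=3: 1·8 + (1)·4 = 12. ✓

b(n) = b(n-1) + b(n-2), b(0) = 4, b(1) = 4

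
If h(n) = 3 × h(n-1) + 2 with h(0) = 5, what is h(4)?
Computing step by step:
h(0) = 5
h(1) = 3 × 5 + 2 = 17
h(2) = 3 × 17 + 2 = 53
h(3) = 3 × 53 + 2 = 161
h(4) = 3 × 161 + 2 = 485

485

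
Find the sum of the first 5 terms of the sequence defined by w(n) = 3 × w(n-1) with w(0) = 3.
Computing the sequence terms: 3, 9, 27, 81, 243
Adding these values together:

363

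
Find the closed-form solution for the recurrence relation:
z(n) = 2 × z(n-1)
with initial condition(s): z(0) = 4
Recurrence: z(n) = 2 × z(n-1), initial: z(0) = 4.
Each term is 2 times the previous, so this is geometric with ratio 2. After n steps: z(n) = z(0)·2ⁿ = 4·2ⁿ.

z(n) = 4·2ⁿ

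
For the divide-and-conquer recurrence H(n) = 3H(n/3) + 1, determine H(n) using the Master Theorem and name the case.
Master Theorem template: H(n) = a·H(n/b) + f(n).
Here: a=3, b=3, f(n)=1
Compute log_b(a) = log_3(3) = 1.
f(n) = 1 = O(n^(1-ε)) with ε = 1. Case 1: H(n) = Θ(n^log_b(a)) = Θ(n).

Case 1: H(n) = Θ(n)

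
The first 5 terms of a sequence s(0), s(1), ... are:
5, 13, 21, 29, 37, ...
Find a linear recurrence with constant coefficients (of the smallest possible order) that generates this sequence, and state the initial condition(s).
Look for the lowest-order linear relation among consecutive terms.
Observation: consecutive differences are constant (= 8).
Check at n=2: 1·13 + 8 = 21. ✓

s(n) = s(n-1) + 8, s(0) = 5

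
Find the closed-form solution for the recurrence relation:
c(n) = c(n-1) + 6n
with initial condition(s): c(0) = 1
Recurrence: c(n) = c(n-1) + 6n, initial: c(0) = 1.
Telescoping: c(n) = c(0) + 6·Σᵢ₌₁ⁿ i = 1 + 6·n(n+1)/2.

c(n) = 6·n(n+1)/2 + 1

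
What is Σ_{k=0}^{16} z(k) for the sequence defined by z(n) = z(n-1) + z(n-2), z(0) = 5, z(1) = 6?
Computing the sequence terms: 5, 6, 11, 17, 28, 45, 73, 118, 191, 309, 500, 809, 1309, 2118, 3427, 5545, 8972
Adding these values together:

23483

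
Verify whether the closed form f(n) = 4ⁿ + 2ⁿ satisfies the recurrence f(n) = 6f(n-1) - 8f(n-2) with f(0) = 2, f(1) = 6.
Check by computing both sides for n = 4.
From the recurrence with f(0) = 2, f(1) = 6:
  f(0) = 2, f(1) = 6, f(2) = 20, f(3) = 72, f(4) = 272
  so the recurrence gives f(4) = 272.
From the proposed closed form f(n) = 4ⁿ + 2ⁿ:
  f(4) = 272.
Both sides give 272 at n = 4, and the initial condition(s) match, so the closed form is consistent.

Yes, the closed form is correct.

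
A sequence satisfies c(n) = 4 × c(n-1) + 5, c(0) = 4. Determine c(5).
Computing step by step:
c(0) = 4
c(1) = 4 × 4 + 5 = 21
c(2) = 4 × 21 + 5 = 89
c(3) = 4 × 89 + 5 = 361
c(4) = 4 × 361 + 5 = 1449
c(5) = 4 × 1449 + 5 = 5801

5801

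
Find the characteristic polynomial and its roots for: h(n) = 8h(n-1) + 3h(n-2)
Substitute h(n) = rⁿ and divide through by rⁿ⁻²: r² - 8r - 3 = 0
Discriminant: 8² + 4·3 = 76, not a perfect square, so by the quadratic formula r = (8 ± √76)/2.
General solution: h(n) = A·r₁ⁿ + B·r₂ⁿ where r₁,r₂ = (8 ± √76)/2

Characteristic: r² - 8r - 3 = 0, Roots: r = (8 ± √76)/2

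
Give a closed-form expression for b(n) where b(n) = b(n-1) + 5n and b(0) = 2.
Recurrence: b(n) = b(n-1) + 5n, initial: b(0) = 2.
Telescoping: b(n) = b(0) + 5·Σᵢ₌₁ⁿ i = 2 + 5·n(n+1)/2.

b(n) = 5·n(n+1)/2 + 2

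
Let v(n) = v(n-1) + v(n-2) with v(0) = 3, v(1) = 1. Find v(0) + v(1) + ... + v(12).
Computing the sequence terms: 3, 1, 4, 5, 9, 14, 23, 37, 60, 97, 157, 254, 411
Adding these values together:

1075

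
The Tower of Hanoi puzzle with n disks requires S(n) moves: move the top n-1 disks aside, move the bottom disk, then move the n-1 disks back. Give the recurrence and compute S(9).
Moving n disks = move the top n-1 disks aside (S(n-1) moves) + move the largest disk (1 move) + move the n-1 disks back on top (S(n-1) moves), so S(n) = 2S(n-1) + 1, with S(1) = 1 (a single disk takes one move).
First terms: 1, 3, 7, 15, 31, 63, … — each is one less than a power of 2. Indeed S(n) + 1 = 2(S(n-1) + 1) with S(1) + 1 = 2, so S(n) + 1 = 2ⁿ and S(n) = 2ⁿ - 1.
Hence S(9) = 2^9 - 1 = 512 - 1 = 511.

S(n) = 2S(n-1) + 1, S(1) = 1; S(9) = 511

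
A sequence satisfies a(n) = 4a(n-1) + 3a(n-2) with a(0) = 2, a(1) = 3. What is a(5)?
Computing the sequence terms:
2, 3, 18, 81, 378, 1755

1755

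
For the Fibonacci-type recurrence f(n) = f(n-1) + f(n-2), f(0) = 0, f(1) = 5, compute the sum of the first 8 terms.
Computing the sequence terms: 0, 5, 5, 10, 15, 25, 40, 65
Adding these values together:

165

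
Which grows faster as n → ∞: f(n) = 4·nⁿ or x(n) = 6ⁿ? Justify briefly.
Comparing growth rates:
Growth-rate hierarchy: log n ≺ any polynomial ≺ any exponential cⁿ (c>1) ≺ n! ≺ nⁿ.
super-exponential nⁿ dominates exponential base 6 asymptotically.

f(n) grows faster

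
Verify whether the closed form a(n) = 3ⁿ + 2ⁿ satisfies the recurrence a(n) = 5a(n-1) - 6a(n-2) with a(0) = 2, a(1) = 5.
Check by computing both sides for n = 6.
From the recurrence with a(0) = 2, a(1) = 5:
  a(0) = 2, a(1) = 5, a(2) = 13, a(3) = 35, a(4) = 97, a(5) = 275, a(6) = 793
  so the recurrence gives a(6) = 793.
From the proposed closed form a(n) = 3ⁿ + 2ⁿ:
  a(6) = 793.
Both sides give 793 at n = 6, and the initial condition(s) match, so the closed form is consistent.

Yes, the closed form is correct.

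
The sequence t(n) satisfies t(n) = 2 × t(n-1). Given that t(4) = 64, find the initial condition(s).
In general t(n) = 2ⁿ · t(0). At n = 4: t(0) = t(4) / 2^4 = 64 / 16 = 4.

t(0) = 4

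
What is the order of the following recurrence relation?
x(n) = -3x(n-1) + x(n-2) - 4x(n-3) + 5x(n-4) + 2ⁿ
The order is the largest lag k for which x(n-k) appears. Here the deepest term is x(n-4) (the 2ⁿ term is non-homogeneous and does not affect the order), so the order is 4.

Order 4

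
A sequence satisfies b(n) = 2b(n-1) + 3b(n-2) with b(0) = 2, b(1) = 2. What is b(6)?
Computing the sequence terms:
2, 2, 10, 26, 82, 242, 730

730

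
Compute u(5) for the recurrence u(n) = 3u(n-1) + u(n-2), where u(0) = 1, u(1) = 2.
Computing the sequence terms:
1, 2, 7, 23, 76, 251

251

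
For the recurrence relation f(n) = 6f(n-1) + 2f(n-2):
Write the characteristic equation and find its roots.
Substitute f(n) = rⁿ and divide through by rⁿ⁻²: r² - 6r - 2 = 0
Discriminant: 6² + 4·2 = 44, not a perfect square, so by the quadratic formula r = (6 ± √44)/2.
General solution: f(n) = A·r₁ⁿ + B·r₂ⁿ where r₁,r₂ = (6 ± √44)/2

Characteristic: r² - 6r - 2 = 0, Roots: r = (6 ± √44)/2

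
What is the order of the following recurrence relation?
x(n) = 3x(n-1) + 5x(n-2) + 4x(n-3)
The order is the largest lag k for which x(n-k) appears. Here the deepest term is x(n-3), so the order is 3.

Order 3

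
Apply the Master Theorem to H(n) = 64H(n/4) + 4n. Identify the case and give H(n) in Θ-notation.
Master Theorem template: H(n) = a·H(n/b) + f(n).
Here: a=64, b=4, f(n)=4n
Compute log_b(a) = log_4(64) = 3.
f(n) = 4n = O(n^(3-ε)) with ε = 2. Case 1: H(n) = Θ(n^log_b(a)) = Θ(n^3).

Case 1: H(n) = Θ(n^3)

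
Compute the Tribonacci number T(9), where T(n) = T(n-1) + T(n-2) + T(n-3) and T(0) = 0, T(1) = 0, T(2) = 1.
Computing the sequence terms:
0, 0, 1, 1, 2, 4, 7, 13, 24, 44

44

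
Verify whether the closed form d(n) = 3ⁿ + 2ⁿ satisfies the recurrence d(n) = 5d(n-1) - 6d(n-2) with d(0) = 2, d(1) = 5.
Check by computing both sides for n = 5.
From the recurrence with d(0) = 2, d(1) = 5:
  d(0) = 2, d(1) = 5, d(2) = 13, d(3) = 35, d(4) = 97, d(5) = 275
  so the recurrence gives d(5) = 275.
From the proposed closed form d(n) = 3ⁿ + 2ⁿ:
  d(5) = 275.
Both sides give 275 at n = 5, and the initial condition(s) match, so the closed form is consistent.

Yes, the closed form is correct.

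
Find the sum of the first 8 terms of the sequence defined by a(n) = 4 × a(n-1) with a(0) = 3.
Computing the sequence terms: 3, 12, 48, 192, 768, 3072, 12288, 49152
Adding these values together:

65535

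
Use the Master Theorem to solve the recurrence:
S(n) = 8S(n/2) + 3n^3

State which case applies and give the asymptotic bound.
Master Theorem template: S(n) = a·S(n/b) + f(n).
Here: a=8, b=2, f(n)=3n^3
Compute log_b(a) = log_2(8) = 3.
f(n) = 3n^3 = Θ(n^3). Case 2: S(n) = Θ(n^3 log n).

Case 2: S(n) = Θ(n^3 log n)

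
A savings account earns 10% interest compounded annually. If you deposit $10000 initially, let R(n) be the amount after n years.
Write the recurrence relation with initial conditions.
Each year the balance grows by 10%, i.e. is multiplied by 1 + 10/100 = 1.1, so R(n) = 1.1 × R(n-1). The initial deposit gives R(0) = 10000.
Unrolling gives the closed form R(n) = 10000 × (1.1)ⁿ.

R(n) = 1.1 × R(n-1), R(0) = 10000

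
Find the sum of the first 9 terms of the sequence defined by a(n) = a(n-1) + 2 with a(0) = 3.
Computing the sequence terms: 3, 5, 7, 9, 11, 13, 15, 17, 19
Adding these values together:

99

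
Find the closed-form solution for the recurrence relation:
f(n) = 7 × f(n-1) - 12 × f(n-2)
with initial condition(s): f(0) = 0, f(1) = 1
Recurrence: f(n) = 7 × f(n-1) - 12 × f(n-2), initial: f(0) = 0, f(1) = 1.
Characteristic equation: r² - 7r + 12 = 0, which factors as (r - 4)(r - 3) = 0, so r = 4, 3. General solution f(n) = A·4ⁿ + B·3ⁿ. From f(0) = 0: A + B = 0. From f(1) = 1: 4A + 3B = 1. Solving gives A = 1, B = -1.

f(n) = 4ⁿ - 3ⁿ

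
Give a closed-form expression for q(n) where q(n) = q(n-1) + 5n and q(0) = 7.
Recurrence: q(n) = q(n-1) + 5n, initial: q(0) = 7.
Telescoping: q(n) = q(0) + 5·Σᵢ₌₁ⁿ i = 7 + 5·n(n+1)/2.

q(n) = 5·n(n+1)/2 + 7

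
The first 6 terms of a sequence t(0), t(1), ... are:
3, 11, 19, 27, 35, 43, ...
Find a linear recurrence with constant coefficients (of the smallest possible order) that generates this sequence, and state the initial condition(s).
Look for the lowest-order linear relation among consecutive terms.
Observation: consecutive differences are constant (= 8).
Check at n=2: 1·11 + 8 = 19. ✓

t(n) = t(n-1) + 8, t(0) = 3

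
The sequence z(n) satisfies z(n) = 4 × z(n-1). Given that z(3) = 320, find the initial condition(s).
In general z(n) = 4ⁿ · z(0). At n = 3: z(0) = z(3) / 4^3 = 320 / 64 = 5.

z(0) = 5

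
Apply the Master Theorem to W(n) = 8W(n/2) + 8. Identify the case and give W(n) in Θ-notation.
Master Theorem template: W(n) = a·W(n/b) + f(n).
Here: a=8, b=2, f(n)=8
Compute log_b(a) = log_2(8) = 3.
f(n) = 8 = O(n^(3-ε)) with ε = 3. Case 1: W(n) = Θ(n^log_b(a)) = Θ(n^3).

Case 1: W(n) = Θ(n^3)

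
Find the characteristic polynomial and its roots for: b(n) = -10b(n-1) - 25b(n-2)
Substitute b(n) = rⁿ and divide through by rⁿ⁻²: r² + 10r + 25 = 0
Factor: (r + 5)² = 0, so r = -5 (double root).
General solution: b(n) = (A + Bn)·(-5)ⁿ

Characteristic: r² + 10r + 25 = 0, Roots: r = -5 (double root)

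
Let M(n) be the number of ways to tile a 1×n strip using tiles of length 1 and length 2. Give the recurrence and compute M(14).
Condition on the last tile: it has length 1 (leaving a 1×(n-1) strip) or length 2 (leaving a 1×(n-2) strip), so M(n) = M(n-1) + M(n-2) (order-2 linear recurrence).
For 0 ≤ i < 2 only unit tiles fit, so M(i) = 1.
Iterating the recurrence: M(2) = 2, M(3) = 3, M(4) = 5, M(5) = 8, M(6) = 13, M(7) = 21, M(8) = 34, M(9) = 55, M(10) = 89, M(11) = 144, M(12) = 233, M(13) = 377, M(14) = 610.

M(n) = M(n-1) + M(n-2), with M(i) = 1 for 0 ≤ i < 2; M(14) = 610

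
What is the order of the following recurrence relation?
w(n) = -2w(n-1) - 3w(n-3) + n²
The order is the largest lag k for which w(n-k) appears. Here the deepest term is w(n-3) (the n² term is non-homogeneous and does not affect the order), so the order is 3.

Order 3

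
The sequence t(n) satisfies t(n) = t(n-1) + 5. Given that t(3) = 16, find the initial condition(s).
t(3) = t(0) + 3·5, so t(0) = 16 - 15 = 1.

t(0) = 1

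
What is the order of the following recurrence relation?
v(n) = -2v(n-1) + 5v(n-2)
The order is the largest lag k for which v(n-k) appears. Here the deepest term is v(n-2), so the order is 2.

Order 2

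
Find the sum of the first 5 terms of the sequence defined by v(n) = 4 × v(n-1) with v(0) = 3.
Computing the sequence terms: 3, 12, 48, 192, 768
Adding these values together:

1023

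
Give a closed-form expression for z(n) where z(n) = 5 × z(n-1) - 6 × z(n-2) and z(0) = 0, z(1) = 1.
Recurrence: z(n) = 5 × z(n-1) - 6 × z(n-2), initial: z(0) = 0, z(1) = 1.
Characteristic equation: r² - 5r + 6 = 0, which factors as (r - 3)(r - 2) = 0, so r = 3, 2. General solution z(n) = A·3ⁿ + B·2ⁿ. From z(0) = 0: A + B = 0. From z(1) = 1: 3A + 2B = 1. Solving gives A = 1, B = -1.

z(n) = 3ⁿ - 2ⁿ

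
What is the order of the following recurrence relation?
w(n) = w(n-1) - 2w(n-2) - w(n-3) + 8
The order is the largest lag k for which w(n-k) appears. Here the deepest term is w(n-3) (the 8 term is non-homogeneous and does not affect the order), so the order is 3.

Order 3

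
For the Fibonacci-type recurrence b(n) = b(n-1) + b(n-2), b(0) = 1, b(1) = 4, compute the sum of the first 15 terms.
Computing the sequence terms: 1, 4, 5, 9, 14, 23, 37, 60, 97, 157, 254, 411, 665, 1076, 1741
Adding these values together:

4554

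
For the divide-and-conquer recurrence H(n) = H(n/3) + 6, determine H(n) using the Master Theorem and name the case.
Master Theorem template: H(n) = a·H(n/b) + f(n).
Here: a=1, b=3, f(n)=6
Compute log_b(a) = log_3(1) = 0.
f(n) = 6 = Θ(1). Case 2: H(n) = Θ(log n).

Case 2: H(n) = Θ(log n)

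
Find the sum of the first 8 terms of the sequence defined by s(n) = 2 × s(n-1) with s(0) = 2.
Computing the sequence terms: 2, 4, 8, 16, 32, 64, 128, 256
Adding these values together:

510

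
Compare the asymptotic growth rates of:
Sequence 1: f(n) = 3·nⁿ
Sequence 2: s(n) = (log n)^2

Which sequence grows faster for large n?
Comparing growth rates:
Growth-rate hierarchy: log n ≺ any polynomial ≺ any exponential cⁿ (c>1) ≺ n! ≺ nⁿ.
super-exponential nⁿ dominates polylogarithmic (log n)^2 asymptotically.

f(n) grows faster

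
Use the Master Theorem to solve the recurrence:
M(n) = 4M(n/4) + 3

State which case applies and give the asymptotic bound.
Master Theorem template: M(n) = a·M(n/b) + f(n).
Here: a=4, b=4, f(n)=3
Compute log_b(a) = log_4(4) = 1.
f(n) = 3 = O(n^(1-ε)) with ε = 1. Case 1: M(n) = Θ(n^log_b(a)) = Θ(n).

Case 1: M(n) = Θ(n)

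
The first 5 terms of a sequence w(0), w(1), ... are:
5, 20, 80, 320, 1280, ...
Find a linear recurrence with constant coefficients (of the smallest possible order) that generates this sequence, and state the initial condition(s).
Look for the lowest-order linear relation among consecutive terms.
Observation: each term is 4× the previous.
Check at n=2: 4·20 = 80. ✓

w(n) = 4 × w(n-1), w(0) = 5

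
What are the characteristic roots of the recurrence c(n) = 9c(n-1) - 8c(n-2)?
Substitute c(n) = rⁿ and divide through by rⁿ⁻²: r² - 9r + 8 = 0
Factor: (r - 8)(r - 1) = 0, so r = 8, 1.
General solution: c(n) = A·8ⁿ + B·1ⁿ

Characteristic: r² - 9r + 8 = 0, Roots: r = 8, 1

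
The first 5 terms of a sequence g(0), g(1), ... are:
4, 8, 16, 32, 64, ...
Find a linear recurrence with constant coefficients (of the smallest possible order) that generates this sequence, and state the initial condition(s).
Look for the lowest-order linear relation among consecutive terms.
Observation: each term is 2× the previous.
Check at n=2: 2·8 = 16. ✓

g(n) = 2 × g(n-1), g(0) = 4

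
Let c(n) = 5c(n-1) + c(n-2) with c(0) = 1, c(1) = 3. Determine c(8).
Computing the sequence terms:
1, 3, 16, 83, 431, 2238, 11621, 60343, 313336

313336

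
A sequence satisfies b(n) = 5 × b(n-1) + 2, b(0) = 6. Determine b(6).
Computing step by step:
b(0) = 6
b(1) = 5 × 6 + 2 = 32
b(2) = 5 × 32 + 2 = 162
b(3) = 5 × 162 + 2 = 812
b(4) = 5 × 812 + 2 = 4062
b(5) = 5 × 4062 + 2 = 20312
b(6) = 5 × 20312 + 2 = 101562

101562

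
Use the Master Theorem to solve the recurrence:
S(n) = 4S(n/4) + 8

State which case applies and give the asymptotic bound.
Master Theorem template: S(n) = a·S(n/b) + f(n).
Here: a=4, b=4, f(n)=8
Compute log_b(a) = log_4(4) = 1.
f(n) = 8 = O(n^(1-ε)) with ε = 1. Case 1: S(n) = Θ(n^log_b(a)) = Θ(n).

Case 1: S(n) = Θ(n)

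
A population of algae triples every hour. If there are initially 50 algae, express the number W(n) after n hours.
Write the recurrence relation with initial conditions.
Each hour multiplies the count by 3, so the count after n hours depends only on the count after n-1 hours: W(n) = 3 × W(n-1). The starting count gives W(0) = 50.
Unrolling n times gives the closed form W(n) = 50 × 3ⁿ.

W(n) = 3 × W(n-1), W(0) = 50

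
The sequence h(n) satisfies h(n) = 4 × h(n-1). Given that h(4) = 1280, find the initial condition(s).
In general h(n) = 4ⁿ · h(0). At n = 4: h(0) = h(4) / 4^4 = 1280 / 256 = 5.

h(0) = 5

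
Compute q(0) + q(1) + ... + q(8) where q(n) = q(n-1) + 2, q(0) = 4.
Computing the sequence terms: 4, 6, 8, 10, 12, 14, 16, 18, 20
Adding these values together:

108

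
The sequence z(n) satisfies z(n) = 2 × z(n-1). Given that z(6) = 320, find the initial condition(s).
In general z(n) = 2ⁿ · z(0). At n = 6: z(0) = z(6) / 2^6 = 320 / 64 = 5.

z(0) = 5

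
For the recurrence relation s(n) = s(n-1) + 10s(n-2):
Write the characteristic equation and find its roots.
Substitute s(n) = rⁿ and divide through by rⁿ⁻²: r² - r - 10 = 0
Discriminant: 1² + 4·10 = 41, not a perfect square, so by the quadratic formula r = (1 ± √41)/2.
General solution: s(n) = A·r₁ⁿ + B·r₂ⁿ where r₁,r₂ = (1 ± √41)/2

Characteristic: r² - r - 10 = 0, Roots: r = (1 ± √41)/2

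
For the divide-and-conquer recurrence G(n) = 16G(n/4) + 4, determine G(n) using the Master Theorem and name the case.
Master Theorem template: G(n) = a·G(n/b) + f(n).
Here: a=16, b=4, f(n)=4
Compute log_b(a) = log_4(16) = 2.
f(n) = 4 = O(n^(2-ε)) with ε = 2. Case 1: G(n) = Θ(n^log_b(a)) = Θ(n^2).

Case 1: G(n) = Θ(n^2)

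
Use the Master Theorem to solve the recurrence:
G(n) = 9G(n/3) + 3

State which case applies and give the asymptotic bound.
Master Theorem template: G(n) = a·G(n/b) + f(n).
Here: a=9, b=3, f(n)=3
Compute log_b(a) = log_3(9) = 2.
f(n) = 3 = O(n^(2-ε)) with ε = 2. Case 1: G(n) = Θ(n^log_b(a)) = Θ(n^2).

Case 1: G(n) = Θ(n^2)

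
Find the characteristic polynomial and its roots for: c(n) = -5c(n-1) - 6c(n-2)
Substitute c(n) = rⁿ and divide through by rⁿ⁻²: r² + 5r + 6 = 0
Factor: (r + 2)(r + 3) = 0, so r = -2, -3.
General solution: c(n) = A·(-2)ⁿ + B·(-3)ⁿ

Characteristic: r² + 5r + 6 = 0, Roots: r = -2, -3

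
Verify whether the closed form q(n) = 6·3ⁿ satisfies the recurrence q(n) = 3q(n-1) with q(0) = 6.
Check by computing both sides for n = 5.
From the recurrence with q(0) = 6:
  q(0) = 6, q(1) = 18, q(2) = 54, q(3) = 162, q(4) = 486, q(5) = 1458
  so the recurrence gives q(5) = 1458.
From the proposed closed form q(n) = 6·3ⁿ:
  q(5) = 1458.
Both sides give 1458 at n = 5, and the initial condition(s) match, so the closed form is consistent.

Yes, the closed form is correct.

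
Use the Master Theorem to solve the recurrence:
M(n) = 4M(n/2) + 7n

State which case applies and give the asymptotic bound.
Master Theorem template: M(n) = a·M(n/b) + f(n).
Here: a=4, b=2, f(n)=7n
Compute log_b(a) = log_2(4) = 2.
f(n) = 7n = O(n^(2-ε)) with ε = 1. Case 1: M(n) = Θ(n^log_b(a)) = Θ(n^2).

Case 1: M(n) = Θ(n^2)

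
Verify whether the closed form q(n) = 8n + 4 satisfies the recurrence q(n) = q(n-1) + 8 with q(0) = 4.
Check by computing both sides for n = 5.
From the recurrence with q(0) = 4:
  q(0) = 4, q(1) = 12, q(2) = 20, q(3) = 28, q(4) = 36, q(5) = 44
  so the recurrence gives q(5) = 44.
From the proposed closed form q(n) = 8n + 4:
  q(5) = 44.
Both sides give 44 at n = 5, and the initial condition(s) match, so the closed form is consistent.

Yes, the closed form is correct.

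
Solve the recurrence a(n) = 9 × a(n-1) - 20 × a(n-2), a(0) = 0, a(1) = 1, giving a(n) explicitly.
Recurrence: a(n) = 9 × a(n-1) - 20 × a(n-2), initial: a(0) = 0, a(1) = 1.
Characteristic equation: r² - 9r + 20 = 0, which factors as (r - 5)(r - 4) = 0, so r = 5, 4. General solution a(n) = A·5ⁿ + B·4ⁿ. From a(0) = 0: A + B = 0. From a(1) = 1: 5A + 4B = 1. Solving gives A = 1, B = -1.

a(n) = 5ⁿ - 4ⁿ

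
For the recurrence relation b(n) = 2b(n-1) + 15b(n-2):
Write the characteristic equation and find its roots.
Substitute b(n) = rⁿ and divide through by rⁿ⁻²: r² - 2r - 15 = 0
Factor: (r - 5)(r + 3) = 0, so r = 5, -3.
General solution: b(n) = A·5ⁿ + B·(-3)ⁿ

Characteristic: r² - 2r - 15 = 0, Roots: r = 5, -3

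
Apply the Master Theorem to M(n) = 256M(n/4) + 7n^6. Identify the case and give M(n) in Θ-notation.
Master Theorem template: M(n) = a·M(n/b) + f(n).
Here: a=256, b=4, f(n)=7n^6
Compute log_b(a) = log_4(256) = 4.
f(n) = 7n^6 = Ω(n^(4+ε)) with ε = 2, and the regularity condition holds (a·f(n/b) = (a/b^6)·f(n) with a/b^6 = 4^-2 < 1). Case 3: M(n) = Θ(f(n)) = Θ(n^6).

Case 3: M(n) = Θ(n^6)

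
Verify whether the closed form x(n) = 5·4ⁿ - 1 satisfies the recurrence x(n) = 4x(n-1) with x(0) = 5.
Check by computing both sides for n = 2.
From the recurrence with x(0) = 5:
  x(0) = 5, x(1) = 20, x(2) = 80
  so the recurrence gives x(2) = 80.
From the proposed closed form x(n) = 5·4ⁿ - 1:
  x(2) = 79.
The recurrence gives 80 but the closed form gives 79, so the closed form does not satisfy the recurrence.

No, the closed form is incorrect.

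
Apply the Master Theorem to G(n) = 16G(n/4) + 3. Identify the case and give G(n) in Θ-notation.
Master Theorem template: G(n) = a·G(n/b) + f(n).
Here: a=16, b=4, f(n)=3
Compute log_b(a) = log_4(16) = 2.
f(n) = 3 = O(n^(2-ε)) with ε = 2. Case 1: G(n) = Θ(n^log_b(a)) = Θ(n^2).

Case 1: G(n) = Θ(n^2)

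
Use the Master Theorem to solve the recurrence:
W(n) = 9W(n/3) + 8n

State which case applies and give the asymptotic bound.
Master Theorem template: W(n) = a·W(n/b) + f(n).
Here: a=9, b=3, f(n)=8n
Compute log_b(a) = log_3(9) = 2.
f(n) = 8n = O(n^(2-ε)) with ε = 1. Case 1: W(n) = Θ(n^log_b(a)) = Θ(n^2).

Case 1: W(n) = Θ(n^2)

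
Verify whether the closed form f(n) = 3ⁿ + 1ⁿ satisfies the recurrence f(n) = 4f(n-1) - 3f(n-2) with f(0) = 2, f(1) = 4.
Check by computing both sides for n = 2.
From the recurrence with f(0) = 2, f(1) = 4:
  f(0) = 2, f(1) = 4, f(2) = 10
  so the recurrence gives f(2) = 10.
From the proposed closed form f(n) = 3ⁿ + 1ⁿ:
  f(2) = 10.
Both sides give 10 at n = 2, and the initial condition(s) match, so the closed form is consistent.

Yes, the closed form is correct.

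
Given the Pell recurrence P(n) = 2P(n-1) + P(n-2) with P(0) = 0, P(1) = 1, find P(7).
Computing the sequence terms:
0, 1, 2, 5, 12, 29, 70, 169

169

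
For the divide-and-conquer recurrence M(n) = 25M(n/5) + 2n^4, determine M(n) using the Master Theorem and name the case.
Master Theorem template: M(n) = a·M(n/b) + f(n).
Here: a=25, b=5, f(n)=2n^4
Compute log_b(a) = log_5(25) = 2.
f(n) = 2n^4 = Ω(n^(2+ε)) with ε = 2, and the regularity condition holds (a·f(n/b) = (a/b^4)·f(n) with a/b^4 = 5^-2 < 1). Case 3: M(n) = Θ(f(n)) = Θ(n^4).

Case 3: M(n) = Θ(n^4)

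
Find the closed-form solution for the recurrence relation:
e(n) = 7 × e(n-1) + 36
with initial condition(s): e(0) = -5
Recurrence: e(n) = 7 × e(n-1) + 36, initial: e(0) = -5.
Try e(n) = A·7ⁿ + C. Substituting: A·7ⁿ + C = 7(A·7ⁿ⁻¹ + C) + 36 = A·7ⁿ + 7C + 36, so C = 7C + 36, giving C = -6. Then e(0) = A - 6 = -5 gives A = 1.

e(n) = 7ⁿ - 6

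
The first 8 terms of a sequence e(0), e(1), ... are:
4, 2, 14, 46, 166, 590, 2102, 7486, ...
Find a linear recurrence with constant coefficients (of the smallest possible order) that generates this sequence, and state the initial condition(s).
Look for the lowest-order linear relation among consecutive terms.
Observation: e(n) - 3·e(n-1) - (2)·e(n-2) = 0 holds for the shown terms, and no order-1 relation e(n) = α·e(n-1) + β fits.
Check at n=3: 3·14 + (2)·2 = 46. ✓

e(n) = 3e(n-1) + 2e(n-2), e(0) = 4, e(1) = 2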